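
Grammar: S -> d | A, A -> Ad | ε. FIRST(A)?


Per alternative of A: FIRST(Ad) = {d}; FIRST(ε) = {ε}
FIRST(A) = {d, ε}


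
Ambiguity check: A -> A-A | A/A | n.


'n-n/n' has two parse trees (no precedence encoded between - and /)
Ambiguous


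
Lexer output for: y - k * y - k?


Scan left to right, longest-match per lexeme
Tokens: ID(y), OP(-), ID(k), OP(*), ID(y), OP(-), ID(k)


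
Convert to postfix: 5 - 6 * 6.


* has higher precedence, evaluate 6*6 first
Postfix: 5 6 6 * -


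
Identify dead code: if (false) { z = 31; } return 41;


condition is constant false, so the whole block is unreachable
Dead: 'if (false) { z = 31; }'


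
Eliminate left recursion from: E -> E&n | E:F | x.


Left-recursive alternatives: E&n, E:F; non-recursive: x
Introduce E': E -> xE', E' -> &nE' | :FE' | ε


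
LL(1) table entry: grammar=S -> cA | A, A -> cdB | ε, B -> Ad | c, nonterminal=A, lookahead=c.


For [A, c]: 'c' ∈ FIRST(cdB)
Entry: A -> cdB


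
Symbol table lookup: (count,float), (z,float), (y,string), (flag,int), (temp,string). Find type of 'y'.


Lookup 'y' → type string


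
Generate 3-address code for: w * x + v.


Break into single-operator statements:
t1 = w * x
t2 = t1 + v


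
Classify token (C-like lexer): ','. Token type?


Pattern: delimiter/punctuation
Type: PUNCTUATION


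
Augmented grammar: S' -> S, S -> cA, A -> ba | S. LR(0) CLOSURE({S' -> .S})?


Start: S' -> .S
For each item with dot before a nonterminal B, add B -> .γ for every B-production
Closure: [S' -> .S, S -> .cA]


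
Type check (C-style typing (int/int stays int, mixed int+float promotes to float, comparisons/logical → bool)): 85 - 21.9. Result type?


Operand types: int - float
Rule: mixed int/float promotes to float; int/int stays int
Result type: float


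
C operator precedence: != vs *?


'*' is multiplicative (level 10); '!=' is equality (level 6)
Higher level binds tighter
'*' has higher precedence than '!='


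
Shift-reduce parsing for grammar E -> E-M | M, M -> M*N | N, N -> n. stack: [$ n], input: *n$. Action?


'n' on top is the handle for N -> n
Action: reduce (N -> n)


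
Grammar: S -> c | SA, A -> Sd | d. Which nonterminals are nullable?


A nonterminal is nullable iff some alternative derives ε (directly, or every symbol in it is nullable)
Nullable: {}


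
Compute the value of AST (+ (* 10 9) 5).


Evaluate inner: (* 10 9) = 90
Evaluate root: (+ 90 5) = 95
Result: 95


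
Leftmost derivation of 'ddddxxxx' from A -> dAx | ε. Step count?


Derivation: A => dAx => ddAxx => dddAxxx => ddddAxxxx => ddddxxxx
Steps: 5


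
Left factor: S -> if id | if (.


Common prefix: 'if'
Factored: S -> if S', S' -> id | (


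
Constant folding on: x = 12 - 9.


12 - 9 = 3 at compile time
Optimized: x = 3


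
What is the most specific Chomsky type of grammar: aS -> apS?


LHS has context (more than one symbol) and |LHS| ≤ |RHS|
Classification: Type 1 (Context-Sensitive)


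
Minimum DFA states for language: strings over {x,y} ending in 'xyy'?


Track the longest suffix of input matching a prefix of 'xyy': 4 classes (prefixes of length 0..3)
Minimal DFA: 4 states


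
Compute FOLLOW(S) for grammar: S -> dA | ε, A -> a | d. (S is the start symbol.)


$ ∈ FOLLOW(S). For each A -> αBβ: add FIRST(β)\{ε} to FOLLOW(B); if β nullable, add FOLLOW(A).
FOLLOW(S) = {$}


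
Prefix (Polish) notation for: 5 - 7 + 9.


left-to-right (same/higher precedence on left): tree is (+ (- 5 7) 9)
Prefix: + - 5 7 9


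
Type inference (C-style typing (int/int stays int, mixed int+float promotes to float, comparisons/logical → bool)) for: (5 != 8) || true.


Operand types: bool || bool
Rule: logical operators take bool operands and yield bool
Result type: bool


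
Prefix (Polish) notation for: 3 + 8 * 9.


'*' binds tighter: tree is (+ 3 (* 8 9))
Prefix: + 3 * 8 9


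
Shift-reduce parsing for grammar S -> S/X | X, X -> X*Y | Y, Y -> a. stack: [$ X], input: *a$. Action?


shift '*' to continue X -> X*Y
Action: shift


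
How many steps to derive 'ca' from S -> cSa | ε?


Derivation: S => cSa => ca
Steps: 2


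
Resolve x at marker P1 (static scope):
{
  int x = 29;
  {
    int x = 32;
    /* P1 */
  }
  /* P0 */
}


x declared in the same block as P1
x = 32


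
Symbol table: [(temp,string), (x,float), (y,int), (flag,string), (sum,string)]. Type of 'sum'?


Lookup 'sum' → type string


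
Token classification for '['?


Pattern: delimiter/punctuation
Type: PUNCTUATION


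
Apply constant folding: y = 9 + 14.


9 + 14 = 23 at compile time
Optimized: y = 23


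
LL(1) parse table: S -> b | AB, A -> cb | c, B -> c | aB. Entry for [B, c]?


For [B, c]: 'c' ∈ FIRST(c)
Entry: B -> c


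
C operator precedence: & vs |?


'&' is bitwise AND (level 5); '|' is bitwise OR (level 3)
Higher level binds tighter
'&' has higher precedence than '|'


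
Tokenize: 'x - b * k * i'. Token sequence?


Scan left to right, longest-match per lexeme
Tokens: ID(x), OP(-), ID(b), OP(*), ID(k), OP(*), ID(i)


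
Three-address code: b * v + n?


Break into single-operator statements:
t1 = b * v
t2 = t1 + n


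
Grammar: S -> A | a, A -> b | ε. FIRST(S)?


Per alternative of S: FIRST(A) = {b, ε}; FIRST(a) = {a}
FIRST(S) = {a, b, ε}


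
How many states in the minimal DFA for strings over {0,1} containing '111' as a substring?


KMP-style automaton: 3 progress states + 1 absorbing accept = 4
Minimal DFA: 4 states


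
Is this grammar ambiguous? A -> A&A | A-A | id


'id&id-id' has two parse trees (no precedence encoded between & and -)
Ambiguous


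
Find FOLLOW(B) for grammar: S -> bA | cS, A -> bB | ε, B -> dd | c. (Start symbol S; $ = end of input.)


$ ∈ FOLLOW(S). For each A -> αBβ: add FIRST(β)\{ε} to FOLLOW(B); if β nullable, add FOLLOW(A).
FOLLOW(B) = {$}


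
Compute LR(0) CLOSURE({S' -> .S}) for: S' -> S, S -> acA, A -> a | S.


Start: S' -> .S
For each item with dot before a nonterminal B, add B -> .γ for every B-production
Closure: [S' -> .S, S -> .acA]


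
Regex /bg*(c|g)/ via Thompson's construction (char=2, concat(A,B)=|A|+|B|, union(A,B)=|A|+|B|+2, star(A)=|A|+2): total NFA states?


Syntax tree has 4 char leaf(s), 1 union(s), 1 star(s)
chars contribute 4×2 = 8; each union adds +2; each star adds +2
Total: 8 + 2 + 2 = 12 states


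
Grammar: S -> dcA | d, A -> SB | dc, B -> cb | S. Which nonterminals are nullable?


A nonterminal is nullable iff some alternative derives ε (directly, or every symbol in it is nullable)
Nullable: {}


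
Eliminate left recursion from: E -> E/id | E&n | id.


Left-recursive alternatives: E/id, E&n; non-recursive: id
Introduce E': E -> idE', E' -> /idE' | &nE' | ε


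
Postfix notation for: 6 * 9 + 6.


Left to right (same or higher precedence on left)
Postfix: 6 9 * 6 +


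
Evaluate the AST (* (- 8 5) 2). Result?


Evaluate inner: (- 8 5) = 3
Evaluate root: (* 3 2) = 6
Result: 6


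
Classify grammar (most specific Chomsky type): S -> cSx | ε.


Single nonterminal LHS, but c^n x^n is not regular
Classification: Type 2 (Context-Free)


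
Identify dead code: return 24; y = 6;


statement follows a return and is unreachable
Dead: 'y = 6'


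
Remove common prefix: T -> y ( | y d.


Common prefix: 'y'
Factored: T -> y T', T' -> ( | d


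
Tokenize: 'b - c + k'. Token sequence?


Scan left to right, longest-match per lexeme
Tokens: ID(b), OP(-), ID(c), OP(+), ID(k)


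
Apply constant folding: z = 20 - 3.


20 - 3 = 17 at compile time
Optimized: z = 17


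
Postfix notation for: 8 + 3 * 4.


* has higher precedence, evaluate 3*4 first
Postfix: 8 3 4 * +


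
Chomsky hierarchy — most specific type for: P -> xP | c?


Right-linear: every RHS is a terminal or a terminal followed by one nonterminal
Classification: Type 3 (Regular)


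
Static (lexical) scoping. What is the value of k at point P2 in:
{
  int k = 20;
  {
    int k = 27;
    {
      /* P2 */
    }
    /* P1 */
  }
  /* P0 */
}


P2's block does not declare k; resolves to the enclosing declaration at depth 1
k = 27


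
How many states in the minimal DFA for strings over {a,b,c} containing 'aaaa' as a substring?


KMP-style automaton: 4 progress states + 1 absorbing accept = 5
Minimal DFA: 5 states


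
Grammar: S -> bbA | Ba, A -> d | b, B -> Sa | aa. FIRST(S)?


Per alternative of S: FIRST(bbA) = {b}; FIRST(Ba) = {a, b}
FIRST(S) = {a, b}


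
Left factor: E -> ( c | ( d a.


Common prefix: '('
Factored: E -> ( E', E' -> c | d a


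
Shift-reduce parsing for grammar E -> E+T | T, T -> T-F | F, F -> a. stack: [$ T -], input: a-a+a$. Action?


no handle; shift 'a'
Action: shift


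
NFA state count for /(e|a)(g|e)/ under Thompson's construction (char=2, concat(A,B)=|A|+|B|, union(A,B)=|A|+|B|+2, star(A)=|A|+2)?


Syntax tree has 4 char leaf(s), 2 union(s), 0 star(s)
chars contribute 4×2 = 8; each union adds +2; each star adds +2
Total: 8 + 4 + 0 = 12 states


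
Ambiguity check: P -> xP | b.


right-linear, alternatives start with distinct terminals 'x' vs 'b': unique leftmost derivation
Unambiguous


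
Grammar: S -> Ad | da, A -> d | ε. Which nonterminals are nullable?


A nonterminal is nullable iff some alternative derives ε (directly, or every symbol in it is nullable)
Nullable: {A}


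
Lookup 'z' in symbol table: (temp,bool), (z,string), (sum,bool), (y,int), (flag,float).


Lookup 'z' → type string


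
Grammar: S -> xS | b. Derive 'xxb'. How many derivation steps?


Derivation: S => xS => xxS => xxb
Steps: 3


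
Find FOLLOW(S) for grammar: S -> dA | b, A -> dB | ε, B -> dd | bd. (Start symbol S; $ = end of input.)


$ ∈ FOLLOW(S). For each A -> αBβ: add FIRST(β)\{ε} to FOLLOW(B); if β nullable, add FOLLOW(A).
FOLLOW(S) = {$}


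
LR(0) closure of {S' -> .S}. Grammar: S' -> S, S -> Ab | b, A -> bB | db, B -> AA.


Start: S' -> .S
For each item with dot before a nonterminal B, add B -> .γ for every B-production
Closure: [S' -> .S, S -> .Ab, S -> .b, A -> .bB, A -> .db]


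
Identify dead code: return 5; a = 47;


statement follows a return and is unreachable
Dead: 'a = 47'


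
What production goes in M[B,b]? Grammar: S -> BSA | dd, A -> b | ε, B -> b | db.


For [B, b]: 'b' ∈ FIRST(b)
Entry: B -> b


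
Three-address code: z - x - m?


Break into single-operator statements:
t1 = z - x
t2 = t1 - m


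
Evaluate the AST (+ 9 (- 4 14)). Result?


Evaluate inner: (- 4 14) = -10
Evaluate root: (+ 9 -10) = -1
Result: -1


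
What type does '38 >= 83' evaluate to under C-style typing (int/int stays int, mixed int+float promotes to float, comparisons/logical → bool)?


Operand types: int >= int
Rule: comparison yields bool
Result type: bool


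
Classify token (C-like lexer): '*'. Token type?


Pattern: operator symbol
Type: OPERATOR


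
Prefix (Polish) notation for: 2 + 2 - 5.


left-to-right (same/higher precedence on left): tree is (- (+ 2 2) 5)
Prefix: - + 2 2 5


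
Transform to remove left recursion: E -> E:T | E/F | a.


Left-recursive alternatives: E:T, E/F; non-recursive: a
Introduce E': E -> aE', E' -> :TE' | /FE' | ε


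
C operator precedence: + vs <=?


'+' is additive (level 9); '<=' is relational (level 7)
Higher level binds tighter
'+' has higher precedence than '<='


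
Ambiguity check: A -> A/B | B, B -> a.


precedence layered via separate nonterminal B: deterministic
Unambiguous


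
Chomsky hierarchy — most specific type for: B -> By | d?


Left-linear: every RHS is a terminal or one nonterminal followed by a terminal
Classification: Type 3 (Regular)


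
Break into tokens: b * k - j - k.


Scan left to right, longest-match per lexeme
Tokens: ID(b), OP(*), ID(k), OP(-), ID(j), OP(-), ID(k)


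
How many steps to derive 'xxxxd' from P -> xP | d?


Derivation: P => xP => xxP => xxxP => xxxxP => xxxxd
Steps: 5


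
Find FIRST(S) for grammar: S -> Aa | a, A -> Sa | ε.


Per alternative of S: FIRST(Aa) = {a}; FIRST(a) = {a}
FIRST(S) = {a}


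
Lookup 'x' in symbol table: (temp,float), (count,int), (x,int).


Lookup 'x' → type int


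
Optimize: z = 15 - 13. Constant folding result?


15 - 13 = 2 at compile time
Optimized: z = 2


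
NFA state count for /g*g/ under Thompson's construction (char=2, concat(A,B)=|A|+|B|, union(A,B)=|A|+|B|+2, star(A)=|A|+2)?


Syntax tree has 2 char leaf(s), 0 union(s), 1 star(s)
chars contribute 2×2 = 4; each union adds +2; each star adds +2
Total: 4 + 0 + 2 = 6 states


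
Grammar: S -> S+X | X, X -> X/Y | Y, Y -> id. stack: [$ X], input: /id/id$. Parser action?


shift '/' to continue X -> X/Y
Action: shift


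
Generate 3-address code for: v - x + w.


Break into single-operator statements:
t1 = v - x
t2 = t1 + w


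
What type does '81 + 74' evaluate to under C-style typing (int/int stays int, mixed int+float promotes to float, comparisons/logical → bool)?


Operand types: int + int
Rule: mixed int/float promotes to float; int/int stays int
Result type: int


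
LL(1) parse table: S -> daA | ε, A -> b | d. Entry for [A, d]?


For [A, d]: 'd' ∈ FIRST(d)
Entry: A -> d


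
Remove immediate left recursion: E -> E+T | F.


Left-recursive alternatives: E+T; non-recursive: F
Introduce E': E -> FE', E' -> +TE' | ε


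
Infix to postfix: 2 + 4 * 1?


* has higher precedence, evaluate 4*1 first
Postfix: 2 4 1 * +


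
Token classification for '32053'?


Pattern: digits only
Type: INTEGER_LITERAL


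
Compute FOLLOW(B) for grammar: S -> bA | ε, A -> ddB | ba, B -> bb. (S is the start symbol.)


$ ∈ FOLLOW(S). For each A -> αBβ: add FIRST(β)\{ε} to FOLLOW(B); if β nullable, add FOLLOW(A).
FOLLOW(B) = {$}


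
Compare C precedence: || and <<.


'<<' is shift (level 8); '||' is logical OR (level 1)
Higher level binds tighter
'<<' has higher precedence than '||'


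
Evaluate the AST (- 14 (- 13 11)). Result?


Evaluate inner: (- 13 11) = 2
Evaluate root: (- 14 2) = 12
Result: 12


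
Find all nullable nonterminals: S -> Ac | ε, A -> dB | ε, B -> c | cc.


A nonterminal is nullable iff some alternative derives ε (directly, or every symbol in it is nullable)
Nullable: {A, S}


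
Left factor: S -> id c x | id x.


Common prefix: 'id'
Factored: S -> id S', S' -> c x | x


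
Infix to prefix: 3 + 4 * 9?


'*' binds tighter: tree is (+ 3 (* 4 9))
Prefix: + 3 * 4 9


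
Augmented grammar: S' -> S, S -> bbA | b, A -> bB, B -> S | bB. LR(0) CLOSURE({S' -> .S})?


Start: S' -> .S
For each item with dot before a nonterminal B, add B -> .γ for every B-production
Closure: [S' -> .S, S -> .bbA, S -> .b]


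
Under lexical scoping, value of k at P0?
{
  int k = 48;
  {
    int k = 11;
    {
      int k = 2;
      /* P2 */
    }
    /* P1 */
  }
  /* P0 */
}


k declared in the same block as P0
k = 48


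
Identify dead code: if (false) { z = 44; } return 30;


condition is constant false, so the whole block is unreachable
Dead: 'if (false) { z = 44; }'


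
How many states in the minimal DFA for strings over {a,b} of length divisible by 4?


Track length mod 4: states 0..3, accept at 0
Minimal DFA: 4 states


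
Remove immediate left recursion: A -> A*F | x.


Left-recursive alternatives: A*F; non-recursive: x
Introduce A': A -> xA', A' -> *FA' | ε


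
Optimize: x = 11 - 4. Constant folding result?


11 - 4 = 7 at compile time
Optimized: x = 7


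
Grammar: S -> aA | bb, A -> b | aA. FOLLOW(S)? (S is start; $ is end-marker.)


$ ∈ FOLLOW(S). For each A -> αBβ: add FIRST(β)\{ε} to FOLLOW(B); if β nullable, add FOLLOW(A).
FOLLOW(S) = {$}


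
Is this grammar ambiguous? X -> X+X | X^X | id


'id+id^id' has two parse trees (no precedence encoded between + and ^)
Ambiguous


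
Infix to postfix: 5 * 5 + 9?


Left to right (same or higher precedence on left)
Postfix: 5 5 * 9 +


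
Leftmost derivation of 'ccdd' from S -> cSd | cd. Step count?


Derivation: S => cSd => ccdd
Steps: 2


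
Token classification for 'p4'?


Pattern: letter/underscore followed by alphanumerics, not a keyword
Type: IDENTIFIER


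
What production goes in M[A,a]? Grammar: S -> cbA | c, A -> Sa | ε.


For [A, a]: ε is nullable and 'a' ∈ FOLLOW(A)
Entry: A -> ε


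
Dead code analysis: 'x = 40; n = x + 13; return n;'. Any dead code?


x is read by n's definition; n is returned
No dead code


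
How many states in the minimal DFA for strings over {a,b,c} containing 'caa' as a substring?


KMP-style automaton: 3 progress states + 1 absorbing accept = 4
Minimal DFA: 4 states


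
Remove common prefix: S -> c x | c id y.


Common prefix: 'c'
Factored: S -> c S', S' -> x | id y


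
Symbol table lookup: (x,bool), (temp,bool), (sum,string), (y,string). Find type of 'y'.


Lookup 'y' → type string


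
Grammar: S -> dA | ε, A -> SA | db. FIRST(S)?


Per alternative of S: FIRST(dA) = {d}; FIRST(ε) = {ε}
FIRST(S) = {d, ε}


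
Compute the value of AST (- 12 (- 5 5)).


Evaluate inner: (- 5 5) = 0
Evaluate root: (- 12 0) = 12
Result: 12


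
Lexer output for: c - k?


Scan left to right, longest-match per lexeme
Tokens: ID(c), OP(-), ID(k)


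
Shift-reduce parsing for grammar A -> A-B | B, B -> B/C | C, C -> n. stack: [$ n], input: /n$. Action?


'n' on top is the handle for C -> n
Action: reduce (C -> n)


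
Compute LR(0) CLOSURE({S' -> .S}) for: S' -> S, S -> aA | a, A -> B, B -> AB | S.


Start: S' -> .S
For each item with dot before a nonterminal B, add B -> .γ for every B-production
Closure: [S' -> .S, S -> .aA, S -> .a]


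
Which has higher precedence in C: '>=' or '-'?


'-' is additive (level 9); '>=' is relational (level 7)
Higher level binds tighter
'-' has higher precedence than '>='


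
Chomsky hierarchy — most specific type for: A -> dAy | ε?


Single nonterminal LHS, but d^n y^n is not regular
Classification: Type 2 (Context-Free)


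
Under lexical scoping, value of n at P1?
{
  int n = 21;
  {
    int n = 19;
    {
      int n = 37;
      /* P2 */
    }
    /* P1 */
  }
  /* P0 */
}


n declared in the same block as P1
n = 19


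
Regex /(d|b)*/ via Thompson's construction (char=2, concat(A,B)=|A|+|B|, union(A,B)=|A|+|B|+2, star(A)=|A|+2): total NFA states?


Syntax tree has 2 char leaf(s), 1 union(s), 1 star(s)
chars contribute 2×2 = 4; each union adds +2; each star adds +2
Total: 4 + 2 + 2 = 8 states


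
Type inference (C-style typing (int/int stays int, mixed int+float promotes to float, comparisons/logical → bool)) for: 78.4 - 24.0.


Operand types: float - float
Rule: mixed int/float promotes to float; int/int stays int
Result type: float


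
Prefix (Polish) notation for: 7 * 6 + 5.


left-to-right (same/higher precedence on left): tree is (+ (* 7 6) 5)
Prefix: + * 7 6 5


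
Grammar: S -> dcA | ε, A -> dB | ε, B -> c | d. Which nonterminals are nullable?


A nonterminal is nullable iff some alternative derives ε (directly, or every symbol in it is nullable)
Nullable: {A, S}


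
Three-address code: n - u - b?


Break into single-operator statements:
t1 = n - u
t2 = t1 - b


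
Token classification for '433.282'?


Pattern: digits with a decimal point
Type: FLOAT_LITERAL


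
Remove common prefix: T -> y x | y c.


Common prefix: 'y'
Factored: T -> y T', T' -> x | c


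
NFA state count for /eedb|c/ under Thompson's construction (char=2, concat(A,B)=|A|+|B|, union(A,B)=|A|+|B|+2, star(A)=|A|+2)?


Syntax tree has 5 char leaf(s), 1 union(s), 0 star(s)
chars contribute 5×2 = 10; each union adds +2; each star adds +2
Total: 10 + 2 + 0 = 12 states


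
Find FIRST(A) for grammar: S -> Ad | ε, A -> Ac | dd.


Per alternative of A: FIRST(Ac) = {d}; FIRST(dd) = {d}
FIRST(A) = {d}


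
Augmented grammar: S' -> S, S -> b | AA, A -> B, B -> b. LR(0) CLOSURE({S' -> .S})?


Start: S' -> .S
For each item with dot before a nonterminal B, add B -> .γ for every B-production
Closure: [S' -> .S, S -> .b, S -> .AA, A -> .B, B -> .b]


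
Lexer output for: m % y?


Scan left to right, longest-match per lexeme
Tokens: ID(m), OP(%), ID(y)


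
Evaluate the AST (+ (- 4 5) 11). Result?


Evaluate inner: (- 4 5) = -1
Evaluate root: (+ -1 11) = 10
Result: 10


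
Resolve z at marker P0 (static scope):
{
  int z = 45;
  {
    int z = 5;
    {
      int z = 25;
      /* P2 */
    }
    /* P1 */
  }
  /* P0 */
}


z declared in the same block as P0
z = 45


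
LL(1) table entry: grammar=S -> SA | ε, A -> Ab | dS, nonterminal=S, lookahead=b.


For [S, b]: ε is nullable and 'b' ∈ FOLLOW(S)
Entry: S -> ε


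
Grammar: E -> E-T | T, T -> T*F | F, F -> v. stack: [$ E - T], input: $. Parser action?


handle 'E-T' on top; lookahead ∈ FOLLOW(E) = {-, $}
Action: reduce (E -> E-T)


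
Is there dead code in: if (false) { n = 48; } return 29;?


condition is constant false, so the whole block is unreachable
Dead: 'if (false) { n = 48; }'


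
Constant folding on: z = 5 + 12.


5 + 12 = 17 at compile time
Optimized: z = 17


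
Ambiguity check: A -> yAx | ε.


balanced y^n…x^n: each string has a unique parse
Unambiguous


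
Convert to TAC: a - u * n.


Break into single-operator statements:
t1 = u * n
t2 = a - t1


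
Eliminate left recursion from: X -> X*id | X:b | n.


Left-recursive alternatives: X*id, X:b; non-recursive: n
Introduce X': X -> nX', X' -> *idX' | :bX' | ε


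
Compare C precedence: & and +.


'+' is additive (level 9); '&' is bitwise AND (level 5)
Higher level binds tighter
'+' has higher precedence than '&'


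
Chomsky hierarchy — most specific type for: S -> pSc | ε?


Single nonterminal LHS, but p^n c^n is not regular
Classification: Type 2 (Context-Free)


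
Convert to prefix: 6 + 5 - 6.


left-to-right (same/higher precedence on left): tree is (- (+ 6 5) 6)
Prefix: - + 6 5 6


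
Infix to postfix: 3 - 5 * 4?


* has higher precedence, evaluate 5*4 first
Postfix: 3 5 4 * -


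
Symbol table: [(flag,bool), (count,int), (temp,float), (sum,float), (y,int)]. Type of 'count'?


Lookup 'count' → type int


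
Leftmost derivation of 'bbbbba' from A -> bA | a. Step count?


Derivation: A => bA => bbA => bbbA => bbbbA => bbbbbA => bbbbba
Steps: 6


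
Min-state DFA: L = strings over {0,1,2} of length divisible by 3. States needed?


Track length mod 3: states 0..2, accept at 0
Minimal DFA: 3 states


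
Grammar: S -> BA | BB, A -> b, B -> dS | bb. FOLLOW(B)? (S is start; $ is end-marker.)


$ ∈ FOLLOW(S). For each A -> αBβ: add FIRST(β)\{ε} to FOLLOW(B); if β nullable, add FOLLOW(A).
FOLLOW(B) = {$, b, d}


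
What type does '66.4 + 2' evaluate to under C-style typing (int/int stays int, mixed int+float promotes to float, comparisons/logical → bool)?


Operand types: float + int
Rule: mixed int/float promotes to float; int/int stays int
Result type: float


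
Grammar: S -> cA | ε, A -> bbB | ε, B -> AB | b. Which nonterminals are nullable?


A nonterminal is nullable iff some alternative derives ε (directly, or every symbol in it is nullable)
Nullable: {A, S}


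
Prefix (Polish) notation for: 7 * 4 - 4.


left-to-right (same/higher precedence on left): tree is (- (* 7 4) 4)
Prefix: - * 7 4 4


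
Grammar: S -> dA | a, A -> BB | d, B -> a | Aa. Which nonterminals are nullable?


A nonterminal is nullable iff some alternative derives ε (directly, or every symbol in it is nullable)
Nullable: {}


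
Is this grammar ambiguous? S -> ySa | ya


balanced y^n…a^n: each string has a unique parse
Unambiguous


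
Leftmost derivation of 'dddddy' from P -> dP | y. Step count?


Derivation: P => dP => ddP => dddP => ddddP => dddddP => dddddy
Steps: 6


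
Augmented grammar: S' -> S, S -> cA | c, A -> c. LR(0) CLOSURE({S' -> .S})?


Start: S' -> .S
For each item with dot before a nonterminal B, add B -> .γ for every B-production
Closure: [S' -> .S, S -> .cA, S -> .c]


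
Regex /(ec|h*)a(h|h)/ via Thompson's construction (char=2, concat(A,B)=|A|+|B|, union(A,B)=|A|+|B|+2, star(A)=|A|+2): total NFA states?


Syntax tree has 6 char leaf(s), 2 union(s), 1 star(s)
chars contribute 6×2 = 12; each union adds +2; each star adds +2
Total: 12 + 4 + 2 = 18 states


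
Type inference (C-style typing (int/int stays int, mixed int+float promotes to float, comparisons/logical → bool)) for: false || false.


Operand types: bool || bool
Rule: logical operators take bool operands and yield bool
Result type: bool


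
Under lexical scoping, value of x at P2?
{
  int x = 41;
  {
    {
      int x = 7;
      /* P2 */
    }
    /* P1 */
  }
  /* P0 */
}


x declared in the same block as P2
x = 7


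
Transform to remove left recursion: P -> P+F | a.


Left-recursive alternatives: P+F; non-recursive: a
Introduce P': P -> aP', P' -> +FP' | ε


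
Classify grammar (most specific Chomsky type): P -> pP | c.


Right-linear: every RHS is a terminal or a terminal followed by one nonterminal
Classification: Type 3 (Regular)


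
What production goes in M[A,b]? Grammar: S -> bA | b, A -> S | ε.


For [A, b]: 'b' ∈ FIRST(S)
Entry: A -> S


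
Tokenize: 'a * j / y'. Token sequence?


Scan left to right, longest-match per lexeme
Tokens: ID(a), OP(*), ID(j), OP(/), ID(y)


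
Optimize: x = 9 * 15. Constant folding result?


9 * 15 = 135 at compile time
Optimized: x = 135


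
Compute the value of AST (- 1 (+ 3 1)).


Evaluate inner: (+ 3 1) = 4
Evaluate root: (- 1 4) = -3
Result: -3


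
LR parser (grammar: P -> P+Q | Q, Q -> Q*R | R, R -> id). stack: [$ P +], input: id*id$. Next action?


no handle ('P+' is not any RHS); shift 'id'
Action: shift


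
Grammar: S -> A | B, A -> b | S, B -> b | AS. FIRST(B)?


Per alternative of B: FIRST(b) = {b}; FIRST(AS) = {b}
FIRST(B) = {b}


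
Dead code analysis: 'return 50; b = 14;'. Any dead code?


statement follows a return and is unreachable
Dead: 'b = 14'


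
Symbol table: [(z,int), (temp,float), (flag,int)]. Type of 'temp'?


Lookup 'temp' → type float


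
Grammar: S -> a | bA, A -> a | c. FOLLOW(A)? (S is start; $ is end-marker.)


$ ∈ FOLLOW(S). For each A -> αBβ: add FIRST(β)\{ε} to FOLLOW(B); if β nullable, add FOLLOW(A).
FOLLOW(A) = {$}


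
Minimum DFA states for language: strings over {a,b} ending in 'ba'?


Track the longest suffix of input matching a prefix of 'ba': 3 classes (prefixes of length 0..2)
Minimal DFA: 3 states


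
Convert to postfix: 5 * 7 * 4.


Left to right (same or higher precedence on left)
Postfix: 5 7 * 4 *


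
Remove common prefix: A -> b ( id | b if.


Common prefix: 'b'
Factored: A -> b A', A' -> ( id | if


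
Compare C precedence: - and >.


'-' is additive (level 9); '>' is relational (level 7)
Higher level binds tighter
'-' has higher precedence than '>'


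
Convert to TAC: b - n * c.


Break into single-operator statements:
t1 = n * c
t2 = b - t1


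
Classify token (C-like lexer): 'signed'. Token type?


Pattern: reserved word
Type: KEYWORD


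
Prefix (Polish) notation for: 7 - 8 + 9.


left-to-right (same/higher precedence on left): tree is (+ (- 7 8) 9)
Prefix: + - 7 8 9


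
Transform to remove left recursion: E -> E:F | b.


Left-recursive alternatives: E:F; non-recursive: b
Introduce E': E -> bE', E' -> :FE' | ε


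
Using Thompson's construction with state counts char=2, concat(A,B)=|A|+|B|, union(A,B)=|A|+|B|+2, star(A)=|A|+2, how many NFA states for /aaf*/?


Syntax tree has 3 char leaf(s), 0 union(s), 1 star(s)
chars contribute 3×2 = 6; each union adds +2; each star adds +2
Total: 6 + 0 + 2 = 8 states


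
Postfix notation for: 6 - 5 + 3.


Left to right (same or higher precedence on left)
Postfix: 6 5 - 3 +


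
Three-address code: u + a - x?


Break into single-operator statements:
t1 = u + a
t2 = t1 - x


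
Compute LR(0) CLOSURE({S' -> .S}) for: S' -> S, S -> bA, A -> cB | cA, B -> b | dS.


Start: S' -> .S
For each item with dot before a nonterminal B, add B -> .γ for every B-production
Closure: [S' -> .S, S -> .bA]


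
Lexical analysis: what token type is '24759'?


Pattern: digits only
Type: INTEGER_LITERAL


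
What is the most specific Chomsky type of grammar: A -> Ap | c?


Left-linear: every RHS is a terminal or one nonterminal followed by a terminal
Classification: Type 3 (Regular)


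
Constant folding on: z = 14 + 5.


14 + 5 = 19 at compile time
Optimized: z = 19


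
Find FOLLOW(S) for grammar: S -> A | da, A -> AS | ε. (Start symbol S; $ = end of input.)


$ ∈ FOLLOW(S). For each A -> αBβ: add FIRST(β)\{ε} to FOLLOW(B); if β nullable, add FOLLOW(A).
FOLLOW(S) = {$, d}


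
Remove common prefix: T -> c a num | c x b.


Common prefix: 'c'
Factored: T -> c T', T' -> a num | x b


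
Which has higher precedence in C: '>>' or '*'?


'*' is multiplicative (level 10); '>>' is shift (level 8)
Higher level binds tighter
'*' has higher precedence than '>>'


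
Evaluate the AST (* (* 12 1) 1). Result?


Evaluate inner: (* 12 1) = 12
Evaluate root: (* 12 1) = 12
Result: 12


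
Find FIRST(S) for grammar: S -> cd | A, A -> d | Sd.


Per alternative of S: FIRST(cd) = {c}; FIRST(A) = {c, d}
FIRST(S) = {c, d}


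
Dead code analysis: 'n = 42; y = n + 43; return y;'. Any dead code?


n is read by y's definition; y is returned
No dead code


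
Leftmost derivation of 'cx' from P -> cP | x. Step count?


Derivation: P => cP => cx
Steps: 2


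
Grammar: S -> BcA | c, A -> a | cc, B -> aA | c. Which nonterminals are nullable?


A nonterminal is nullable iff some alternative derives ε (directly, or every symbol in it is nullable)
Nullable: {}


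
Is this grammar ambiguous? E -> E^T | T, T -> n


precedence layered via separate nonterminal T: deterministic
Unambiguous


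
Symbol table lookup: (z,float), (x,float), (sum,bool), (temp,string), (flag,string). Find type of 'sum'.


Lookup 'sum' → type bool


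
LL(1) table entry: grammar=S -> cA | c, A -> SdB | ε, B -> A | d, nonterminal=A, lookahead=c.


For [A, c]: 'c' ∈ FIRST(SdB)
Entry: A -> SdB


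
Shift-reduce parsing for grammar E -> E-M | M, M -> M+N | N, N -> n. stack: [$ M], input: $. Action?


lookahead ∉ {+} so M won't extend; reduce E -> M
Action: reduce (E -> M)


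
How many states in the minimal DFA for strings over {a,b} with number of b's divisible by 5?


Track (count of b) mod 5: states 0..4, accept at 0
Minimal DFA: 5 states


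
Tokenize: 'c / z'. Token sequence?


Scan left to right, longest-match per lexeme
Tokens: ID(c), OP(/), ID(z)


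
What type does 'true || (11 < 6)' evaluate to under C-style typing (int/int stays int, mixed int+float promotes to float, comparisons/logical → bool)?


Operand types: bool || bool
Rule: logical operators take bool operands and yield bool
Result type: bool


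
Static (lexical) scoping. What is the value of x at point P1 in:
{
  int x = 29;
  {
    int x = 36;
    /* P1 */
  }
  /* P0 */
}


x declared in the same block as P1
x = 36


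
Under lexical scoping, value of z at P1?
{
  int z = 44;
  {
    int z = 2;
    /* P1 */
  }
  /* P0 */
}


z declared in the same block as P1
z = 2


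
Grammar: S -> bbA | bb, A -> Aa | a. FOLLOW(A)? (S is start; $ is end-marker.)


$ ∈ FOLLOW(S). For each A -> αBβ: add FIRST(β)\{ε} to FOLLOW(B); if β nullable, add FOLLOW(A).
FOLLOW(A) = {$, a}


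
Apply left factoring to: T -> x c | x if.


Common prefix: 'x'
Factored: T -> x T', T' -> c | if


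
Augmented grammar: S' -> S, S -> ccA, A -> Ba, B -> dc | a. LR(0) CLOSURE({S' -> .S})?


Start: S' -> .S
For each item with dot before a nonterminal B, add B -> .γ for every B-production
Closure: [S' -> .S, S -> .ccA]


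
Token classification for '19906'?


Pattern: digits only
Type: INTEGER_LITERAL


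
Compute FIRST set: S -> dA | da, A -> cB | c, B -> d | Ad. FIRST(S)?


Per alternative of S: FIRST(dA) = {d}; FIRST(da) = {d}
FIRST(S) = {d}


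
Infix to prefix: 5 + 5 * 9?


'*' binds tighter: tree is (+ 5 (* 5 9))
Prefix: + 5 * 5 9


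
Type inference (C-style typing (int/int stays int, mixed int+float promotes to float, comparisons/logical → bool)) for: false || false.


Operand types: bool || bool
Rule: logical operators take bool operands and yield bool
Result type: bool


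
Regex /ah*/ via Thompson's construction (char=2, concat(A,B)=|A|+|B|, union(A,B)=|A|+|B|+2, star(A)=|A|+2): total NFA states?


Syntax tree has 2 char leaf(s), 0 union(s), 1 star(s)
chars contribute 2×2 = 4; each union adds +2; each star adds +2
Total: 4 + 0 + 2 = 6 states


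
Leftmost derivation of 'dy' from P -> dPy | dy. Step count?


Derivation: P => dy
Steps: 1


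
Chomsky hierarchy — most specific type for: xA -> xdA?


LHS has context (more than one symbol) and |LHS| ≤ |RHS|
Classification: Type 1 (Context-Sensitive)


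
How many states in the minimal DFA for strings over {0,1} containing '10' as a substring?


KMP-style automaton: 2 progress states + 1 absorbing accept = 3
Minimal DFA: 3 states


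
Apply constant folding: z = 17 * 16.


17 * 16 = 272 at compile time
Optimized: z = 272


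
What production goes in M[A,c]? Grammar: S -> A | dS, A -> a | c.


For [A, c]: 'c' ∈ FIRST(c)
Entry: A -> c


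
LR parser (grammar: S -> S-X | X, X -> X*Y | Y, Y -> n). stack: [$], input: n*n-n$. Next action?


no handle on stack; shift 'n'
Action: shift


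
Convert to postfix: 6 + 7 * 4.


* has higher precedence, evaluate 7*4 first
Postfix: 6 7 4 * +


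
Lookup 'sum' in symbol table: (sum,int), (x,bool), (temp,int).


Lookup 'sum' → type int


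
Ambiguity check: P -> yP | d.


right-linear, alternatives start with distinct terminals 'y' vs 'd': unique leftmost derivation
Unambiguous


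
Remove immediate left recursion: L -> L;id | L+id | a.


Left-recursive alternatives: L;id, L+id; non-recursive: a
Introduce L': L -> aL', L' -> ;idL' | +idL' | ε


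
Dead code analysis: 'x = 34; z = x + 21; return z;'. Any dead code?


x is read by z's definition; z is returned
No dead code


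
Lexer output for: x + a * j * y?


Scan left to right, longest-match per lexeme
Tokens: ID(x), OP(+), ID(a), OP(*), ID(j), OP(*), ID(y)


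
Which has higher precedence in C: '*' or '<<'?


'*' is multiplicative (level 10); '<<' is shift (level 8)
Higher level binds tighter
'*' has higher precedence than '<<'


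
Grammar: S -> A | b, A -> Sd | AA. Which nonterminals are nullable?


A nonterminal is nullable iff some alternative derives ε (directly, or every symbol in it is nullable)
Nullable: {}


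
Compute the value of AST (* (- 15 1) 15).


Evaluate inner: (- 15 1) = 14
Evaluate root: (* 14 15) = 210
Result: 210


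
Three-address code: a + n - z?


Break into single-operator statements:
t1 = a + n
t2 = t1 - z


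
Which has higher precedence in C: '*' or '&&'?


'*' is multiplicative (level 10); '&&' is logical AND (level 2)
Higher level binds tighter
'*' has higher precedence than '&&'


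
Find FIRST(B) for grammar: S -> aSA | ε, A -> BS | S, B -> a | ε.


Per alternative of B: FIRST(a) = {a}; FIRST(ε) = {ε}
FIRST(B) = {a, ε}


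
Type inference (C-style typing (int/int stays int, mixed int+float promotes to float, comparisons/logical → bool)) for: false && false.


Operand types: bool && bool
Rule: logical operators take bool operands and yield bool
Result type: bool


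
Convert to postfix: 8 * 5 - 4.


Left to right (same or higher precedence on left)
Postfix: 8 5 * 4 -


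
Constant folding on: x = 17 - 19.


17 - 19 = -2 at compile time
Optimized: x = -2


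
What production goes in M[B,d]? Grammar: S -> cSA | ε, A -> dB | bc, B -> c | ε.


For [B, d]: ε is nullable and 'd' ∈ FOLLOW(B)
Entry: B -> ε


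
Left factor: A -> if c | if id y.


Common prefix: 'if'
Factored: A -> if A', A' -> c | id y


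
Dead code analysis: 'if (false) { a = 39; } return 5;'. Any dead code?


condition is constant false, so the whole block is unreachable
Dead: 'if (false) { a = 39; }'


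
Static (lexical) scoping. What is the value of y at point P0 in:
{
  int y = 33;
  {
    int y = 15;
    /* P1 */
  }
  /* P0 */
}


y declared in the same block as P0
y = 33


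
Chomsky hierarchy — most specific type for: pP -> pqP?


LHS has context (more than one symbol) and |LHS| ≤ |RHS|
Classification: Type 1 (Context-Sensitive)


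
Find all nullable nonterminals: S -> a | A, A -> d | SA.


A nonterminal is nullable iff some alternative derives ε (directly, or every symbol in it is nullable)
Nullable: {}


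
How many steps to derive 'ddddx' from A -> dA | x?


Derivation: A => dA => ddA => dddA => ddddA => ddddx
Steps: 5


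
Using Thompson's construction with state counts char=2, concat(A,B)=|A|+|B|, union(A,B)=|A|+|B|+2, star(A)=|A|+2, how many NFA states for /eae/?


Syntax tree has 3 char leaf(s), 0 union(s), 0 star(s)
chars contribute 3×2 = 6; each union adds +2; each star adds +2
Total: 6 + 0 + 0 = 6 states


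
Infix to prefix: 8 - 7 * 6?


'*' binds tighter: tree is (- 8 (* 7 6))
Prefix: - 8 * 7 6


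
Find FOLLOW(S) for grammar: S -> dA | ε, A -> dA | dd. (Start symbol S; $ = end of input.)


$ ∈ FOLLOW(S). For each A -> αBβ: add FIRST(β)\{ε} to FOLLOW(B); if β nullable, add FOLLOW(A).
FOLLOW(S) = {$}


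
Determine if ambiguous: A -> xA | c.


right-linear, alternatives start with distinct terminals 'x' vs 'c': unique leftmost derivation
Unambiguous


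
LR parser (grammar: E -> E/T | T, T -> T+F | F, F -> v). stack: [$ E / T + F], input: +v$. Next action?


handle 'T+F' on top
Action: reduce (T -> T+F)


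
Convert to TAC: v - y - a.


Break into single-operator statements:
t1 = v - y
t2 = t1 - a


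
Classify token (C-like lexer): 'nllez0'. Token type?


Pattern: letter/underscore followed by alphanumerics, not a keyword
Type: IDENTIFIER


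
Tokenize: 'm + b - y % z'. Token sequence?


Scan left to right, longest-match per lexeme
Tokens: ID(m), OP(+), ID(b), OP(-), ID(y), OP(%), ID(z)


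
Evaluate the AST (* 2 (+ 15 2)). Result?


Evaluate inner: (+ 15 2) = 17
Evaluate root: (* 2 17) = 34
Result: 34


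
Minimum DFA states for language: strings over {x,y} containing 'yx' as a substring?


KMP-style automaton: 2 progress states + 1 absorbing accept = 3
Minimal DFA: 3 states


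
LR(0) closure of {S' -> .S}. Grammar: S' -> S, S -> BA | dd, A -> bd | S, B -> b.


Start: S' -> .S
For each item with dot before a nonterminal B, add B -> .γ for every B-production
Closure: [S' -> .S, S -> .BA, S -> .dd, B -> .b]


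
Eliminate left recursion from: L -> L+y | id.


Left-recursive alternatives: L+y; non-recursive: id
Introduce L': L -> idL', L' -> +yL' | ε
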